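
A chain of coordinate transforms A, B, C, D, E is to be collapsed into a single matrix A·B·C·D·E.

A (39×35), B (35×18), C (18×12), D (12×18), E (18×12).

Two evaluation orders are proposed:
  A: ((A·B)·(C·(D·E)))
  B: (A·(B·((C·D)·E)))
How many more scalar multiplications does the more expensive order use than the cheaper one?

Order A = ((A·B)·(C·(D·E))): (A·B): 39×35 by 35×18 → 39×18, cost 39·35·18 = 24570; (D·E): 12×18 by 18×12 → 12×12, cost 12·18·12 = 2592; (C·(D·E)): 18×12 by 12×12 → 18×12, cost 18·12·12 = 2592; cumulative 5184; ((A·B)·(C·(D·E))): 39×18 by 18×12 → 39×12, cost 39·18·12 = 8424; cumulative 38178. Total 38178.
Order B = (A·(B·((C·D)·E))): (C·D): 18×12 by 12×18 → 18×18, cost 18·12·18 = 3888; ((C·D)·E): 18×18 by 18×12 → 18×12, cost 18·18·12 = 3888; cumulative 7776; (B·((C·D)·E)): 35×18 by 18×12 → 35×12, cost 35·18·12 = 7560; cumulative 15336; (A·(B·((C·D)·E))): 39×35 by 35×12 → 39×12, cost 39·35·12 = 16380; cumulative 31716. Total 31716.
Difference: |38178 − 31716| = 6462.

6462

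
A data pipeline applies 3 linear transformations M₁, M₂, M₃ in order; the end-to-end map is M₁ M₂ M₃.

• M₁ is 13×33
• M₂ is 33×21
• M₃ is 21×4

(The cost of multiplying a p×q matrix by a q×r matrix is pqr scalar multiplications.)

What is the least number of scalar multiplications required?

Order (M₁ (M₂ M₃)): (M₂ M₃): 33×21 by 21×4 → 33×4, cost 33·21·4 = 2772; (M₁ (M₂ M₃)): 13×33 by 33×4 → 13×4, cost 13·33·4 = 1716; cumulative 4488. Total 4488.
Order ((M₁ M₂) M₃): (M₁ M₂): 13×33 by 33×21 → 13×21, cost 13·33·21 = 9009; ((M₁ M₂) M₃): 13×21 by 21×4 → 13×4, cost 13·21·4 = 1092; cumulative 10101. Total 10101.
Minimum: 4488.

4488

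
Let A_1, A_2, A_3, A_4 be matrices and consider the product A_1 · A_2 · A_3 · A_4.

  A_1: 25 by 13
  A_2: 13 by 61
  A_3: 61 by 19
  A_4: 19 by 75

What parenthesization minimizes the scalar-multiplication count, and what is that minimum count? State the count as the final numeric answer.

56867

Adjacent pairs: A_1A_2 = 25·13·61 = 19825; A_2A_3 = 13·61·19 = 15067; A_3A_4 = 61·19·75 = 86925.
Length 3: A_1..A_3: k=1: 0+15067+25·13·19=21242; k=2: 19825+0+25·61·19=48800 → min 21242 | A_2..A_4: k=2: 0+86925+13·61·75=146400; k=3: 15067+0+13·19·75=33592 → min 33592.
Length 4: A_1..A_4: k=1: 0+33592+25·13·75=57967; k=2: 19825+86925+25·61·75=221125; k=3: 21242+0+25·19·75=56867 → min 56867.
Optimal parenthesization: ((A_1 · (A_2 · A_3)) · A_4) with cost 56867.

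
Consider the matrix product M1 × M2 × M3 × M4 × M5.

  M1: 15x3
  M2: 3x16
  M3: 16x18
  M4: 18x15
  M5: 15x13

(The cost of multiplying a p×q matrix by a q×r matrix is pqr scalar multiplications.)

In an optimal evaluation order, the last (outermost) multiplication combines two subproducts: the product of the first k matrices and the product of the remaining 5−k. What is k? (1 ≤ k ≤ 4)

Adjacent pairs: M1M2 = 15·3·16 = 720; M2M3 = 3·16·18 = 864; M3M4 = 16·18·15 = 4320; M4M5 = 18·15·13 = 3510.
Length 3: M1..M3: k=1: 0+864+15·3·18=1674; k=2: 720+0+15·16·18=5040 → min 1674 | M2..M4: k=2: 0+4320+3·16·15=5040; k=3: 864+0+3·18·15=1674 → min 1674 | M3..M5: k=3: 0+3510+16·18·13=7254; k=4: 4320+0+16·15·13=7440 → min 7254.
Length 4: M1..M4: k=1: 0+1674+15·3·15=2349; k=2: 720+4320+15·16·15=8640; k=3: 1674+0+15·18·15=5724 → min 2349 | M2..M5: k=2: 0+7254+3·16·13=7878; k=3: 864+3510+3·18·13=5076; k=4: 1674+0+3·15·13=2259 → min 2259.
Top-level splits: k=1: (M1..M1)·(M2..M5) → 0+2259+15·3·13 = 2844; k=2: (M1..M2)·(M3..M5) → 720+7254+15·16·13 = 11094; k=3: (M1..M3)·(M4..M5) → 1674+3510+15·18·13 = 8694; k=4: (M1..M4)·(M5..M5) → 2349+0+15·15·13 = 5274.
Best split is after M1, i.e. k = 1.

1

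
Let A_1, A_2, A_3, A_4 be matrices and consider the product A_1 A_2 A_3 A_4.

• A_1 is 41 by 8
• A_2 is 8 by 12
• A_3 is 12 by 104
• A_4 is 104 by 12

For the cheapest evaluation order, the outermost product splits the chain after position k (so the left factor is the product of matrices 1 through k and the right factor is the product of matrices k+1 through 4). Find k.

1

Adjacent pairs: A_1A_2 = 41·8·12 = 3936; A_2A_3 = 8·12·104 = 9984; A_3A_4 = 12·104·12 = 14976.
Length 3: A_1..A_3: k=1: 0+9984+41·8·104=44096; k=2: 3936+0+41·12·104=55104 → min 44096 | A_2..A_4: k=2: 0+14976+8·12·12=16128; k=3: 9984+0+8·104·12=19968 → min 16128.
Top-level splits: k=1: (A_1..A_1)·(A_2..A_4) → 0+16128+41·8·12 = 20064; k=2: (A_1..A_2)·(A_3..A_4) → 3936+14976+41·12·12 = 24816; k=3: (A_1..A_3)·(A_4..A_4) → 44096+0+41·104·12 = 95264.
Best split is after A_1, i.e. k = 1.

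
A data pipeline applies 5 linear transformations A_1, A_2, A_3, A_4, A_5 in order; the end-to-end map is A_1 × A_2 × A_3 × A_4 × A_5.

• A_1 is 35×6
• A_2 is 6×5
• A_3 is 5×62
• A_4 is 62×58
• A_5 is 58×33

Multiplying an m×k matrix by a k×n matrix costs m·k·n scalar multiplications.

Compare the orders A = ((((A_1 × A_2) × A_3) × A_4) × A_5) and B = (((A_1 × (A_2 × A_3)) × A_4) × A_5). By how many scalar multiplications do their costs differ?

2980

Order A = ((((A_1 × A_2) × A_3) × A_4) × A_5): (A_1 × A_2): 35×6 by 6×5 → 35×5, cost 35·6·5 = 1050; ((A_1 × A_2) × A_3): 35×5 by 5×62 → 35×62, cost 35·5·62 = 10850; cumulative 11900; (((A_1 × A_2) × A_3) × A_4): 35×62 by 62×58 → 35×58, cost 35·62·58 = 125860; cumulative 137760; ((((A_1 × A_2) × A_3) × A_4) × A_5): 35×58 by 58×33 → 35×33, cost 35·58·33 = 66990; cumulative 204750. Total 204750.
Order B = (((A_1 × (A_2 × A_3)) × A_4) × A_5): (A_2 × A_3): 6×5 by 5×62 → 6×62, cost 6·5·62 = 1860; (A_1 × (A_2 × A_3)): 35×6 by 6×62 → 35×62, cost 35·6·62 = 13020; cumulative 14880; ((A_1 × (A_2 × A_3)) × A_4): 35×62 by 62×58 → 35×58, cost 35·62·58 = 125860; cumulative 140740; (((A_1 × (A_2 × A_3)) × A_4) × A_5): 35×58 by 58×33 → 35×33, cost 35·58·33 = 66990; cumulative 207730. Total 207730.
Difference: |204750 − 207730| = 2980.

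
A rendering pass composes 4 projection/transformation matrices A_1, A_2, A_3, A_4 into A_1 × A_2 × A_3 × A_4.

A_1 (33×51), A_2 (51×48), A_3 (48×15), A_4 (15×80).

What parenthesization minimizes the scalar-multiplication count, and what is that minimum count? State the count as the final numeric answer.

Adjacent pairs: A_1A_2 = 33·51·48 = 80784; A_2A_3 = 51·48·15 = 36720; A_3A_4 = 48·15·80 = 57600.
Length 3: A_1..A_3: k=1: 0+36720+33·51·15=61965; k=2: 80784+0+33·48·15=104544 → min 61965 | A_2..A_4: k=2: 0+57600+51·48·80=253440; k=3: 36720+0+51·15·80=97920 → min 97920.
Length 4: A_1..A_4: k=1: 0+97920+33·51·80=232560; k=2: 80784+57600+33·48·80=265104; k=3: 61965+0+33·15·80=101565 → min 101565.
Optimal parenthesization: ((A_1 × (A_2 × A_3)) × A_4) with cost 101565.

101565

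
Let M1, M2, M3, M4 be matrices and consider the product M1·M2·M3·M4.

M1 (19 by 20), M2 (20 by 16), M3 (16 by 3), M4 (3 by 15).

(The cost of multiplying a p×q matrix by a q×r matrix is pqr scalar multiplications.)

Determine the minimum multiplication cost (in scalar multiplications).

2955

Adjacent pairs: M1M2 = 19·20·16 = 6080; M2M3 = 20·16·3 = 960; M3M4 = 16·3·15 = 720.
Length 3: M1..M3: k=1: 0+960+19·20·3=2100; k=2: 6080+0+19·16·3=6992 → min 2100 | M2..M4: k=2: 0+720+20·16·15=5520; k=3: 960+0+20·3·15=1860 → min 1860.
Length 4: M1..M4: k=1: 0+1860+19·20·15=7560; k=2: 6080+720+19·16·15=11360; k=3: 2100+0+19·3·15=2955 → min 2955.
Optimal order: ((M1·(M2·M3))·M4) with cost 2955.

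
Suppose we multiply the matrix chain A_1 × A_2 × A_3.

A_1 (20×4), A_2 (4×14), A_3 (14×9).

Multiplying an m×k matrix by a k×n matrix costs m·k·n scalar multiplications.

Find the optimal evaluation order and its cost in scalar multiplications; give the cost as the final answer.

1224

(A_1 × (A_2 × A_3)): cost 1224.
((A_1 × A_2) × A_3): cost 3640.
Optimal: (A_1 × (A_2 × A_3)) with cost 1224.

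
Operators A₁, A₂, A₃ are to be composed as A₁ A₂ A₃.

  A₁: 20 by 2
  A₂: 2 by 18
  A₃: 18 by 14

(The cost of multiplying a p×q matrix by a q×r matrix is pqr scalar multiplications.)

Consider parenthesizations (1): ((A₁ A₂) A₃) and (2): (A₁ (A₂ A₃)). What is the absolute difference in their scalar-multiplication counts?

4696

Order (1) = ((A₁ A₂) A₃): (A₁ A₂): 20×2 by 2×18 → 20×18, cost 20·2·18 = 720; ((A₁ A₂) A₃): 20×18 by 18×14 → 20×14, cost 20·18·14 = 5040; cumulative 5760. Total 5760.
Order (2) = (A₁ (A₂ A₃)): (A₂ A₃): 2×18 by 18×14 → 2×14, cost 2·18·14 = 504; (A₁ (A₂ A₃)): 20×2 by 2×14 → 20×14, cost 20·2·14 = 560; cumulative 1064. Total 1064.
Difference: |5760 − 1064| = 4696.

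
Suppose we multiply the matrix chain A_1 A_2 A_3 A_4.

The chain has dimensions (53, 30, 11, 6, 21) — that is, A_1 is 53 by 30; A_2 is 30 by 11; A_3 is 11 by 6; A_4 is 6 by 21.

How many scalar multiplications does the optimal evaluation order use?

Adjacent pairs: A_1A_2 = 53·30·11 = 17490; A_2A_3 = 30·11·6 = 1980; A_3A_4 = 11·6·21 = 1386.
Length 3: A_1..A_3: k=1: 0+1980+53·30·6=11520; k=2: 17490+0+53·11·6=20988 → min 11520 | A_2..A_4: k=2: 0+1386+30·11·21=8316; k=3: 1980+0+30·6·21=5760 → min 5760.
Length 4: A_1..A_4: k=1: 0+5760+53·30·21=39150; k=2: 17490+1386+53·11·21=31119; k=3: 11520+0+53·6·21=18198 → min 18198.
Optimal order: ((A_1 (A_2 A_3)) A_4) with cost 18198.

18198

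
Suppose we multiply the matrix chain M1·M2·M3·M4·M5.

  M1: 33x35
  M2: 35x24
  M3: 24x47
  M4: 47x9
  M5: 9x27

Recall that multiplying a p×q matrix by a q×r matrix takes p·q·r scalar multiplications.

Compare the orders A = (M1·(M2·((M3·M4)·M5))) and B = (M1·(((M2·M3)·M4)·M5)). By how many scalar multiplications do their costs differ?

Order A = (M1·(M2·((M3·M4)·M5))): (M3·M4): 24×47 by 47×9 → 24×9, cost 24·47·9 = 10152; ((M3·M4)·M5): 24×9 by 9×27 → 24×27, cost 24·9·27 = 5832; cumulative 15984; (M2·((M3·M4)·M5)): 35×24 by 24×27 → 35×27, cost 35·24·27 = 22680; cumulative 38664; (M1·(M2·((M3·M4)·M5))): 33×35 by 35×27 → 33×27, cost 33·35·27 = 31185; cumulative 69849. Total 69849.
Order B = (M1·(((M2·M3)·M4)·M5)): (M2·M3): 35×24 by 24×47 → 35×47, cost 35·24·47 = 39480; ((M2·M3)·M4): 35×47 by 47×9 → 35×9, cost 35·47·9 = 14805; cumulative 54285; (((M2·M3)·M4)·M5): 35×9 by 9×27 → 35×27, cost 35·9·27 = 8505; cumulative 62790; (M1·(((M2·M3)·M4)·M5)): 33×35 by 35×27 → 33×27, cost 33·35·27 = 31185; cumulative 93975. Total 93975.
Difference: |69849 − 93975| = 24126.

24126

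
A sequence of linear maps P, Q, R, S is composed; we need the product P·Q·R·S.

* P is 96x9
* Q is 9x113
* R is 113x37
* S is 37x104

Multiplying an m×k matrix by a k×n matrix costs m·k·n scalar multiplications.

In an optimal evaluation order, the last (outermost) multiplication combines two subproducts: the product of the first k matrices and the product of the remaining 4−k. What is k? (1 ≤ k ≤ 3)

1

Adjacent pairs: PQ = 96·9·113 = 97632; QR = 9·113·37 = 37629; RS = 113·37·104 = 434824.
Length 3: P..R: k=1: 0+37629+96·9·37=69597; k=2: 97632+0+96·113·37=499008 → min 69597 | Q..S: k=2: 0+434824+9·113·104=540592; k=3: 37629+0+9·37·104=72261 → min 72261.
Top-level splits: k=1: (P..P)·(Q..S) → 0+72261+96·9·104 = 162117; k=2: (P..Q)·(R..S) → 97632+434824+96·113·104 = 1660648; k=3: (P..R)·(S..S) → 69597+0+96·37·104 = 439005.
Best split is after P, i.e. k = 1.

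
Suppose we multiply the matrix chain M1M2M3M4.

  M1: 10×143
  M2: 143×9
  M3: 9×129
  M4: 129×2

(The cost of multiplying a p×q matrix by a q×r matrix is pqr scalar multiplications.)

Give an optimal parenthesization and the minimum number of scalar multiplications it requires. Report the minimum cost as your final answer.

Adjacent pairs: M1M2 = 10·143·9 = 12870; M2M3 = 143·9·129 = 166023; M3M4 = 9·129·2 = 2322.
Length 3: M1..M3: k=1: 0+166023+10·143·129=350493; k=2: 12870+0+10·9·129=24480 → min 24480 | M2..M4: k=2: 0+2322+143·9·2=4896; k=3: 166023+0+143·129·2=202917 → min 4896.
Length 4: M1..M4: k=1: 0+4896+10·143·2=7756; k=2: 12870+2322+10·9·2=15372; k=3: 24480+0+10·129·2=27060 → min 7756.
Optimal parenthesization: (M1(M2(M3M4))) with cost 7756.

7756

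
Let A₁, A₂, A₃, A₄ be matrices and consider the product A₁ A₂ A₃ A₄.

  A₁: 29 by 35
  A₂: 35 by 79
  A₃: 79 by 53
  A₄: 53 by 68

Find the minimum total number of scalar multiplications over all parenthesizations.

Adjacent pairs: A₁A₂ = 29·35·79 = 80185; A₂A₃ = 35·79·53 = 146545; A₃A₄ = 79·53·68 = 284716.
Length 3: A₁..A₃: k=1: 0+146545+29·35·53=200340; k=2: 80185+0+29·79·53=201608 → min 200340 | A₂..A₄: k=2: 0+284716+35·79·68=472736; k=3: 146545+0+35·53·68=272685 → min 272685.
Length 4: A₁..A₄: k=1: 0+272685+29·35·68=341705; k=2: 80185+284716+29·79·68=520689; k=3: 200340+0+29·53·68=304856 → min 304856.
Optimal order: ((A₁ (A₂ A₃)) A₄) with cost 304856.

304856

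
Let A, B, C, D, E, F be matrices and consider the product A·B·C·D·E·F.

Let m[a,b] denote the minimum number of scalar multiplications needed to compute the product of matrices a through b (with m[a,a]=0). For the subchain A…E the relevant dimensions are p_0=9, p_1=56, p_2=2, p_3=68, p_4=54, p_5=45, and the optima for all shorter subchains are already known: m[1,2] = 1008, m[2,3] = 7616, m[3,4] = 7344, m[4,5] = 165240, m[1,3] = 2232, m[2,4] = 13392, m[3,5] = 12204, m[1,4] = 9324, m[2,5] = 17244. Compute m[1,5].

m[1,5] = min over k∈[1,4] of m[1,k]+m[k+1,5]+p_{0}·p_k·p_{5}.
k=1: 0 + 17244 + 9·56·45 = 39924; k=2: 1008 + 12204 + 9·2·45 = 14022; k=3: 2232 + 165240 + 9·68·45 = 195012; k=4: 9324 + 0 + 9·54·45 = 31194.
Minimum: 14022 at k=2.

14022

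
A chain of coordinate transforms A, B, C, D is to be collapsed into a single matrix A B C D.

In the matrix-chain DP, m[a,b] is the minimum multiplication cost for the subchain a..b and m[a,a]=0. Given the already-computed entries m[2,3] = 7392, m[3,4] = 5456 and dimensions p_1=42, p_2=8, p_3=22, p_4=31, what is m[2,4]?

15872

m[2,4] = min over k∈[2,3] of m[2,k]+m[k+1,4]+p_{1}·p_k·p_{4}.
k=2: 0 + 5456 + 42·8·31 = 15872; k=3: 7392 + 0 + 42·22·31 = 36036.
Minimum: 15872 at k=2.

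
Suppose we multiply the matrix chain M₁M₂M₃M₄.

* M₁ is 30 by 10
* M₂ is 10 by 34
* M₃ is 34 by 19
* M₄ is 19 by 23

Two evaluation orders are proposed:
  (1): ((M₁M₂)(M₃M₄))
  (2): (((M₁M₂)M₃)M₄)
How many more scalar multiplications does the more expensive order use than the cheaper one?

Order (1) = ((M₁M₂)(M₃M₄)): (M₁M₂): 30×10 by 10×34 → 30×34, cost 30·10·34 = 10200; (M₃M₄): 34×19 by 19×23 → 34×23, cost 34·19·23 = 14858; ((M₁M₂)(M₃M₄)): 30×34 by 34×23 → 30×23, cost 30·34·23 = 23460; cumulative 48518. Total 48518.
Order (2) = (((M₁M₂)M₃)M₄): (M₁M₂): 30×10 by 10×34 → 30×34, cost 30·10·34 = 10200; ((M₁M₂)M₃): 30×34 by 34×19 → 30×19, cost 30·34·19 = 19380; cumulative 29580; (((M₁M₂)M₃)M₄): 30×19 by 19×23 → 30×23, cost 30·19·23 = 13110; cumulative 42690. Total 42690.
Difference: |48518 − 42690| = 5828.

5828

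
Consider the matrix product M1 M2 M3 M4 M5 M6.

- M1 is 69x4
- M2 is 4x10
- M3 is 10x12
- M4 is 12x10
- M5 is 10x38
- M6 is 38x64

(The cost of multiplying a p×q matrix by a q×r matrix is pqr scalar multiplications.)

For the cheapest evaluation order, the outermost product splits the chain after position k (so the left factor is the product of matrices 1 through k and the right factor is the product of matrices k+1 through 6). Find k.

1

Adjacent pairs: M1M2 = 69·4·10 = 2760; M2M3 = 4·10·12 = 480; M3M4 = 10·12·10 = 1200; M4M5 = 12·10·38 = 4560; M5M6 = 10·38·64 = 24320.
Length 3: M1..M3: k=1: 0+480+69·4·12=3792; k=2: 2760+0+69·10·12=11040 → min 3792 | M2..M4: k=2: 0+1200+4·10·10=1600; k=3: 480+0+4·12·10=960 → min 960 | M3..M5: k=3: 0+4560+10·12·38=9120; k=4: 1200+0+10·10·38=5000 → min 5000 | M4..M6: k=4: 0+24320+12·10·64=32000; k=5: 4560+0+12·38·64=33744 → min 32000.
Length 4: M1..M4: k=1: 0+960+69·4·10=3720; k=2: 2760+1200+69·10·10=10860; k=3: 3792+0+69·12·10=12072 → min 3720 | M2..M5: k=2: 0+5000+4·10·38=6520; k=3: 480+4560+4·12·38=6864; k=4: 960+0+4·10·38=2480 → min 2480 | M3..M6: k=3: 0+32000+10·12·64=39680; k=4: 1200+24320+10·10·64=31920; k=5: 5000+0+10·38·64=29320 → min 29320.
Length 5: M1..M5: k=1: 0+2480+69·4·38=12968; k=2: 2760+5000+69·10·38=33980; k=3: 3792+4560+69·12·38=39816; k=4: 3720+0+69·10·38=29940 → min 12968 | M2..M6: k=2: 0+29320+4·10·64=31880; k=3: 480+32000+4·12·64=35552; k=4: 960+24320+4·10·64=27840; k=5: 2480+0+4·38·64=12208 → min 12208.
Top-level splits: k=1: (M1..M1)·(M2..M6) → 0+12208+69·4·64 = 29872; k=2: (M1..M2)·(M3..M6) → 2760+29320+69·10·64 = 76240; k=3: (M1..M3)·(M4..M6) → 3792+32000+69·12·64 = 88784; k=4: (M1..M4)·(M5..M6) → 3720+24320+69·10·64 = 72200; k=5: (M1..M5)·(M6..M6) → 12968+0+69·38·64 = 180776.
Best split is after M1, i.e. k = 1.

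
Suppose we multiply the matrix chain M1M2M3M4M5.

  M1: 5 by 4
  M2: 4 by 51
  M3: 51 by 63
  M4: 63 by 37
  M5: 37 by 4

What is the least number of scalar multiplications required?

22848

Adjacent pairs: M1M2 = 5·4·51 = 1020; M2M3 = 4·51·63 = 12852; M3M4 = 51·63·37 = 118881; M4M5 = 63·37·4 = 9324.
Length 3: M1..M3: k=1: 0+12852+5·4·63=14112; k=2: 1020+0+5·51·63=17085 → min 14112 | M2..M4: k=2: 0+118881+4·51·37=126429; k=3: 12852+0+4·63·37=22176 → min 22176 | M3..M5: k=3: 0+9324+51·63·4=22176; k=4: 118881+0+51·37·4=126429 → min 22176.
Length 4: M1..M4: k=1: 0+22176+5·4·37=22916; k=2: 1020+118881+5·51·37=129336; k=3: 14112+0+5·63·37=25767 → min 22916 | M2..M5: k=2: 0+22176+4·51·4=22992; k=3: 12852+9324+4·63·4=23184; k=4: 22176+0+4·37·4=22768 → min 22768.
Length 5: M1..M5: k=1: 0+22768+5·4·4=22848; k=2: 1020+22176+5·51·4=24216; k=3: 14112+9324+5·63·4=24696; k=4: 22916+0+5·37·4=23656 → min 22848.
Optimal order: (M1(((M2M3)M4)M5)) with cost 22848.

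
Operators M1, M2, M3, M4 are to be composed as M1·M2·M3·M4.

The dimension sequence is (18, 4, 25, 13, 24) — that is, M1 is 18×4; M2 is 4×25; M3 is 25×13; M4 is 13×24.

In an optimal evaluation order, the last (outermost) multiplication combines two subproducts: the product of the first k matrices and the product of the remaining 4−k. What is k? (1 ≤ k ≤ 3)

Adjacent pairs: M1M2 = 18·4·25 = 1800; M2M3 = 4·25·13 = 1300; M3M4 = 25·13·24 = 7800.
Length 3: M1..M3: k=1: 0+1300+18·4·13=2236; k=2: 1800+0+18·25·13=7650 → min 2236 | M2..M4: k=2: 0+7800+4·25·24=10200; k=3: 1300+0+4·13·24=2548 → min 2548.
Top-level splits: k=1: (M1..M1)·(M2..M4) → 0+2548+18·4·24 = 4276; k=2: (M1..M2)·(M3..M4) → 1800+7800+18·25·24 = 20400; k=3: (M1..M3)·(M4..M4) → 2236+0+18·13·24 = 7852.
Best split is after M1, i.e. k = 1.

1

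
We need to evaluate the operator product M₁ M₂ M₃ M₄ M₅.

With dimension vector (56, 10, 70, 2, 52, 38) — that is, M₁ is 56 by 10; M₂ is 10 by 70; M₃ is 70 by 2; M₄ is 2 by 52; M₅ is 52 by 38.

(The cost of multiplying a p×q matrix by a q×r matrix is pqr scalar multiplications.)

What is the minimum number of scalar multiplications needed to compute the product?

Adjacent pairs: M₁M₂ = 56·10·70 = 39200; M₂M₃ = 10·70·2 = 1400; M₃M₄ = 70·2·52 = 7280; M₄M₅ = 2·52·38 = 3952.
Length 3: M₁..M₃: k=1: 0+1400+56·10·2=2520; k=2: 39200+0+56·70·2=47040 → min 2520 | M₂..M₄: k=2: 0+7280+10·70·52=43680; k=3: 1400+0+10·2·52=2440 → min 2440 | M₃..M₅: k=3: 0+3952+70·2·38=9272; k=4: 7280+0+70·52·38=145600 → min 9272.
Length 4: M₁..M₄: k=1: 0+2440+56·10·52=31560; k=2: 39200+7280+56·70·52=250320; k=3: 2520+0+56·2·52=8344 → min 8344 | M₂..M₅: k=2: 0+9272+10·70·38=35872; k=3: 1400+3952+10·2·38=6112; k=4: 2440+0+10·52·38=22200 → min 6112.
Length 5: M₁..M₅: k=1: 0+6112+56·10·38=27392; k=2: 39200+9272+56·70·38=197432; k=3: 2520+3952+56·2·38=10728; k=4: 8344+0+56·52·38=119000 → min 10728.
Optimal order: ((M₁ (M₂ M₃)) (M₄ M₅)) with cost 10728.

10728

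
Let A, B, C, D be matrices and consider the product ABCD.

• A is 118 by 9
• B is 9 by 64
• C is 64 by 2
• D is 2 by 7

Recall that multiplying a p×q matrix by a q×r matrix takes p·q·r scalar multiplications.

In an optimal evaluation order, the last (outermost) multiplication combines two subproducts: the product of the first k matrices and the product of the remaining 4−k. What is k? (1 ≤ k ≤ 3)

3

Adjacent pairs: AB = 118·9·64 = 67968; BC = 9·64·2 = 1152; CD = 64·2·7 = 896.
Length 3: A..C: k=1: 0+1152+118·9·2=3276; k=2: 67968+0+118·64·2=83072 → min 3276 | B..D: k=2: 0+896+9·64·7=4928; k=3: 1152+0+9·2·7=1278 → min 1278.
Top-level splits: k=1: (A..A)·(B..D) → 0+1278+118·9·7 = 8712; k=2: (A..B)·(C..D) → 67968+896+118·64·7 = 121728; k=3: (A..C)·(D..D) → 3276+0+118·2·7 = 4928.
Best split is after C, i.e. k = 3.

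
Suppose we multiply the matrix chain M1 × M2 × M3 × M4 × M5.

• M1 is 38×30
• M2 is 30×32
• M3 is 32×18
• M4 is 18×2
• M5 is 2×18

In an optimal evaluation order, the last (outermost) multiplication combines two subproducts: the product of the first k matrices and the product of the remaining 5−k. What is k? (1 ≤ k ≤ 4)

4

Adjacent pairs: M1M2 = 38·30·32 = 36480; M2M3 = 30·32·18 = 17280; M3M4 = 32·18·2 = 1152; M4M5 = 18·2·18 = 648.
Length 3: M1..M3: k=1: 0+17280+38·30·18=37800; k=2: 36480+0+38·32·18=58368 → min 37800 | M2..M4: k=2: 0+1152+30·32·2=3072; k=3: 17280+0+30·18·2=18360 → min 3072 | M3..M5: k=3: 0+648+32·18·18=11016; k=4: 1152+0+32·2·18=2304 → min 2304.
Length 4: M1..M4: k=1: 0+3072+38·30·2=5352; k=2: 36480+1152+38·32·2=40064; k=3: 37800+0+38·18·2=39168 → min 5352 | M2..M5: k=2: 0+2304+30·32·18=19584; k=3: 17280+648+30·18·18=27648; k=4: 3072+0+30·2·18=4152 → min 4152.
Top-level splits: k=1: (M1..M1)·(M2..M5) → 0+4152+38·30·18 = 24672; k=2: (M1..M2)·(M3..M5) → 36480+2304+38·32·18 = 60672; k=3: (M1..M3)·(M4..M5) → 37800+648+38·18·18 = 50760; k=4: (M1..M4)·(M5..M5) → 5352+0+38·2·18 = 6720.
Best split is after M4, i.e. k = 4.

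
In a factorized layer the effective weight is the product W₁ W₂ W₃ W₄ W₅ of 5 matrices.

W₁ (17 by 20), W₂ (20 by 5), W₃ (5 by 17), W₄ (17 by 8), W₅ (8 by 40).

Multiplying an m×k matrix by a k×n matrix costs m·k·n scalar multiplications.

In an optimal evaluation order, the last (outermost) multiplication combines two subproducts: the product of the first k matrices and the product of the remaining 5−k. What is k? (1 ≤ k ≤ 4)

Adjacent pairs: W₁W₂ = 17·20·5 = 1700; W₂W₃ = 20·5·17 = 1700; W₃W₄ = 5·17·8 = 680; W₄W₅ = 17·8·40 = 5440.
Length 3: W₁..W₃: k=1: 0+1700+17·20·17=7480; k=2: 1700+0+17·5·17=3145 → min 3145 | W₂..W₄: k=2: 0+680+20·5·8=1480; k=3: 1700+0+20·17·8=4420 → min 1480 | W₃..W₅: k=3: 0+5440+5·17·40=8840; k=4: 680+0+5·8·40=2280 → min 2280.
Length 4: W₁..W₄: k=1: 0+1480+17·20·8=4200; k=2: 1700+680+17·5·8=3060; k=3: 3145+0+17·17·8=5457 → min 3060 | W₂..W₅: k=2: 0+2280+20·5·40=6280; k=3: 1700+5440+20·17·40=20740; k=4: 1480+0+20·8·40=7880 → min 6280.
Top-level splits: k=1: (W₁..W₁)·(W₂..W₅) → 0+6280+17·20·40 = 19880; k=2: (W₁..W₂)·(W₃..W₅) → 1700+2280+17·5·40 = 7380; k=3: (W₁..W₃)·(W₄..W₅) → 3145+5440+17·17·40 = 20145; k=4: (W₁..W₄)·(W₅..W₅) → 3060+0+17·8·40 = 8500.
Best split is after W₂, i.e. k = 2.

2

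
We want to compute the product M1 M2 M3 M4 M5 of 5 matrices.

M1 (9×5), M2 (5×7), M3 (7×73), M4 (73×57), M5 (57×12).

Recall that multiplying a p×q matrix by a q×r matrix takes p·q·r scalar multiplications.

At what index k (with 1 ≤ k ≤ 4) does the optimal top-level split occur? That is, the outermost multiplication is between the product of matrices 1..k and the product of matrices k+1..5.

1

Adjacent pairs: M1M2 = 9·5·7 = 315; M2M3 = 5·7·73 = 2555; M3M4 = 7·73·57 = 29127; M4M5 = 73·57·12 = 49932.
Length 3: M1..M3: k=1: 0+2555+9·5·73=5840; k=2: 315+0+9·7·73=4914 → min 4914 | M2..M4: k=2: 0+29127+5·7·57=31122; k=3: 2555+0+5·73·57=23360 → min 23360 | M3..M5: k=3: 0+49932+7·73·12=56064; k=4: 29127+0+7·57·12=33915 → min 33915.
Length 4: M1..M4: k=1: 0+23360+9·5·57=25925; k=2: 315+29127+9·7·57=33033; k=3: 4914+0+9·73·57=42363 → min 25925 | M2..M5: k=2: 0+33915+5·7·12=34335; k=3: 2555+49932+5·73·12=56867; k=4: 23360+0+5·57·12=26780 → min 26780.
Top-level splits: k=1: (M1..M1)·(M2..M5) → 0+26780+9·5·12 = 27320; k=2: (M1..M2)·(M3..M5) → 315+33915+9·7·12 = 34986; k=3: (M1..M3)·(M4..M5) → 4914+49932+9·73·12 = 62730; k=4: (M1..M4)·(M5..M5) → 25925+0+9·57·12 = 32081.
Best split is after M1, i.e. k = 1.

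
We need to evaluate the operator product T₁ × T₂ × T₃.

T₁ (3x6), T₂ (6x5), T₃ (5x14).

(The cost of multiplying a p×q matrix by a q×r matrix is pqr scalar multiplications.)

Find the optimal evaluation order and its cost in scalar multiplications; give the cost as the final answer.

(T₁ × (T₂ × T₃)): cost 672.
((T₁ × T₂) × T₃): cost 300.
Optimal: ((T₁ × T₂) × T₃) with cost 300.

300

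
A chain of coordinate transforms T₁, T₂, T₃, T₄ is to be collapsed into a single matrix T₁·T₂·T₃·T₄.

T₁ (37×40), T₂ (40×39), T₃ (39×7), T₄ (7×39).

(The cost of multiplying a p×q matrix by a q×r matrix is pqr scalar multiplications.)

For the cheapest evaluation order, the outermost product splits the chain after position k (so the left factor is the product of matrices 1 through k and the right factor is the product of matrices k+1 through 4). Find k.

3

Adjacent pairs: T₁T₂ = 37·40·39 = 57720; T₂T₃ = 40·39·7 = 10920; T₃T₄ = 39·7·39 = 10647.
Length 3: T₁..T₃: k=1: 0+10920+37·40·7=21280; k=2: 57720+0+37·39·7=67821 → min 21280 | T₂..T₄: k=2: 0+10647+40·39·39=71487; k=3: 10920+0+40·7·39=21840 → min 21840.
Top-level splits: k=1: (T₁..T₁)·(T₂..T₄) → 0+21840+37·40·39 = 79560; k=2: (T₁..T₂)·(T₃..T₄) → 57720+10647+37·39·39 = 124644; k=3: (T₁..T₃)·(T₄..T₄) → 21280+0+37·7·39 = 31381.
Best split is after T₃, i.e. k = 3.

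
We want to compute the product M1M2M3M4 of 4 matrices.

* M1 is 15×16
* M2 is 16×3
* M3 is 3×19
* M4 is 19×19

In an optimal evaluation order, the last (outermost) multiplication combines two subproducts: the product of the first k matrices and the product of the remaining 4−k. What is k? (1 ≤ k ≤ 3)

2

Adjacent pairs: M1M2 = 15·16·3 = 720; M2M3 = 16·3·19 = 912; M3M4 = 3·19·19 = 1083.
Length 3: M1..M3: k=1: 0+912+15·16·19=5472; k=2: 720+0+15·3·19=1575 → min 1575 | M2..M4: k=2: 0+1083+16·3·19=1995; k=3: 912+0+16·19·19=6688 → min 1995.
Top-level splits: k=1: (M1..M1)·(M2..M4) → 0+1995+15·16·19 = 6555; k=2: (M1..M2)·(M3..M4) → 720+1083+15·3·19 = 2658; k=3: (M1..M3)·(M4..M4) → 1575+0+15·19·19 = 6990.
Best split is after M2, i.e. k = 2.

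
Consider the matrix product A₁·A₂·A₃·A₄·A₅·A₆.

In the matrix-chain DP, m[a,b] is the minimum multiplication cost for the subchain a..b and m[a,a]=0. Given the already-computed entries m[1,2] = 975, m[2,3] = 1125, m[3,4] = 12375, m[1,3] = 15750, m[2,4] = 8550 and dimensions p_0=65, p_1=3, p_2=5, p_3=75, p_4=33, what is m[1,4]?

m[1,4] = min over k∈[1,3] of m[1,k]+m[k+1,4]+p_{0}·p_k·p_{4}.
k=1: 0 + 8550 + 65·3·33 = 14985; k=2: 975 + 12375 + 65·5·33 = 24075; k=3: 15750 + 0 + 65·75·33 = 176625.
Minimum: 14985 at k=1.

14985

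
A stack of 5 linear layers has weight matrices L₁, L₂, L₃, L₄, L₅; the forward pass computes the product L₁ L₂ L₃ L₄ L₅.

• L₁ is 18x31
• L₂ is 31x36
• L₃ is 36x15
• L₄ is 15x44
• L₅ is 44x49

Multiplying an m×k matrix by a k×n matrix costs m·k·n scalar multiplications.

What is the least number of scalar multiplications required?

Adjacent pairs: L₁L₂ = 18·31·36 = 20088; L₂L₃ = 31·36·15 = 16740; L₃L₄ = 36·15·44 = 23760; L₄L₅ = 15·44·49 = 32340.
Length 3: L₁..L₃: k=1: 0+16740+18·31·15=25110; k=2: 20088+0+18·36·15=29808 → min 25110 | L₂..L₄: k=2: 0+23760+31·36·44=72864; k=3: 16740+0+31·15·44=37200 → min 37200 | L₃..L₅: k=3: 0+32340+36·15·49=58800; k=4: 23760+0+36·44·49=101376 → min 58800.
Length 4: L₁..L₄: k=1: 0+37200+18·31·44=61752; k=2: 20088+23760+18·36·44=72360; k=3: 25110+0+18·15·44=36990 → min 36990 | L₂..L₅: k=2: 0+58800+31·36·49=113484; k=3: 16740+32340+31·15·49=71865; k=4: 37200+0+31·44·49=104036 → min 71865.
Length 5: L₁..L₅: k=1: 0+71865+18·31·49=99207; k=2: 20088+58800+18·36·49=110640; k=3: 25110+32340+18·15·49=70680; k=4: 36990+0+18·44·49=75798 → min 70680.
Optimal order: ((L₁ (L₂ L₃)) (L₄ L₅)) with cost 70680.

70680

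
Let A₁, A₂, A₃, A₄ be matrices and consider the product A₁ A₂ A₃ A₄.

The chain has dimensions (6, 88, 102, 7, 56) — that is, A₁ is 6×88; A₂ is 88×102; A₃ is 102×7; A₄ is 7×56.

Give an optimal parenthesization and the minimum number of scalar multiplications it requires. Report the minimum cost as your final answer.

60492

Adjacent pairs: A₁A₂ = 6·88·102 = 53856; A₂A₃ = 88·102·7 = 62832; A₃A₄ = 102·7·56 = 39984.
Length 3: A₁..A₃: k=1: 0+62832+6·88·7=66528; k=2: 53856+0+6·102·7=58140 → min 58140 | A₂..A₄: k=2: 0+39984+88·102·56=542640; k=3: 62832+0+88·7·56=97328 → min 97328.
Length 4: A₁..A₄: k=1: 0+97328+6·88·56=126896; k=2: 53856+39984+6·102·56=128112; k=3: 58140+0+6·7·56=60492 → min 60492.
Optimal parenthesization: (((A₁ A₂) A₃) A₄) with cost 60492.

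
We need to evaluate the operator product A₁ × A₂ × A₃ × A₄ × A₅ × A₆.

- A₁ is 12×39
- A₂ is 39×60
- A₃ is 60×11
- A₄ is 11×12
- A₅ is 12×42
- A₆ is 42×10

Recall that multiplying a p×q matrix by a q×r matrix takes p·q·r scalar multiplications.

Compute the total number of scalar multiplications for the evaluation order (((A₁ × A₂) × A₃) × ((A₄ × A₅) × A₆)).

47484

(A₁ × A₂): 12×39 by 39×60 → 12×60, cost 12·39·60 = 28080
((A₁ × A₂) × A₃): 12×60 by 60×11 → 12×11, cost 12·60·11 = 7920; cumulative 36000
(A₄ × A₅): 11×12 by 12×42 → 11×42, cost 11·12·42 = 5544
((A₄ × A₅) × A₆): 11×42 by 42×10 → 11×10, cost 11·42·10 = 4620; cumulative 10164
(((A₁ × A₂) × A₃) × ((A₄ × A₅) × A₆)): 12×11 by 11×10 → 12×10, cost 12·11·10 = 1320; cumulative 47484
Total: 47484 scalar multiplications.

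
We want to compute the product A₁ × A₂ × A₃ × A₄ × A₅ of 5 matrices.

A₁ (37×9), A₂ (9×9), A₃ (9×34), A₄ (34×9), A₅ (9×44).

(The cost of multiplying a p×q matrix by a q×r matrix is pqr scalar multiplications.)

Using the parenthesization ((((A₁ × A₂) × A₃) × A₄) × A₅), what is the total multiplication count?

40293

(A₁ × A₂): 37×9 by 9×9 → 37×9, cost 37·9·9 = 2997
((A₁ × A₂) × A₃): 37×9 by 9×34 → 37×34, cost 37·9·34 = 11322; cumulative 14319
(((A₁ × A₂) × A₃) × A₄): 37×34 by 34×9 → 37×9, cost 37·34·9 = 11322; cumulative 25641
((((A₁ × A₂) × A₃) × A₄) × A₅): 37×9 by 9×44 → 37×44, cost 37·9·44 = 14652; cumulative 40293
Total: 40293 scalar multiplications.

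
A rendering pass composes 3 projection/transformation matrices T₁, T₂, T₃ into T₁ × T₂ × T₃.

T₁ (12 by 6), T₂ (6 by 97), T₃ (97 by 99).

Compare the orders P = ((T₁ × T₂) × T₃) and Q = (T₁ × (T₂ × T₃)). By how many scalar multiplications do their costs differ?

57474

Order P = ((T₁ × T₂) × T₃): (T₁ × T₂): 12×6 by 6×97 → 12×97, cost 12·6·97 = 6984; ((T₁ × T₂) × T₃): 12×97 by 97×99 → 12×99, cost 12·97·99 = 115236; cumulative 122220. Total 122220.
Order Q = (T₁ × (T₂ × T₃)): (T₂ × T₃): 6×97 by 97×99 → 6×99, cost 6·97·99 = 57618; (T₁ × (T₂ × T₃)): 12×6 by 6×99 → 12×99, cost 12·6·99 = 7128; cumulative 64746. Total 64746.
Difference: |122220 − 64746| = 57474.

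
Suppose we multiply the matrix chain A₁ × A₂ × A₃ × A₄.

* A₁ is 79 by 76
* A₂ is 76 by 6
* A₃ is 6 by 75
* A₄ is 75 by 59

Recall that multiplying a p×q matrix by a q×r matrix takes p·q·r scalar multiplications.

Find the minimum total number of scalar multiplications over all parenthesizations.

Adjacent pairs: A₁A₂ = 79·76·6 = 36024; A₂A₃ = 76·6·75 = 34200; A₃A₄ = 6·75·59 = 26550.
Length 3: A₁..A₃: k=1: 0+34200+79·76·75=484500; k=2: 36024+0+79·6·75=71574 → min 71574 | A₂..A₄: k=2: 0+26550+76·6·59=53454; k=3: 34200+0+76·75·59=370500 → min 53454.
Length 4: A₁..A₄: k=1: 0+53454+79·76·59=407690; k=2: 36024+26550+79·6·59=90540; k=3: 71574+0+79·75·59=421149 → min 90540.
Optimal order: ((A₁ × A₂) × (A₃ × A₄)) with cost 90540.

90540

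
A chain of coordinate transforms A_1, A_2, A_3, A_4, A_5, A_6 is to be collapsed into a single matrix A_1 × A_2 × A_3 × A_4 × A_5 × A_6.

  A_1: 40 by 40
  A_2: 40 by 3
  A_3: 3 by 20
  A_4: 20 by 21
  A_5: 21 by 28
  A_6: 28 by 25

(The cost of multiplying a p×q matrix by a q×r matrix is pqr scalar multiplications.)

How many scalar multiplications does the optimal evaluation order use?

Adjacent pairs: A_1A_2 = 40·40·3 = 4800; A_2A_3 = 40·3·20 = 2400; A_3A_4 = 3·20·21 = 1260; A_4A_5 = 20·21·28 = 11760; A_5A_6 = 21·28·25 = 14700.
Length 3: A_1..A_3: k=1: 0+2400+40·40·20=34400; k=2: 4800+0+40·3·20=7200 → min 7200 | A_2..A_4: k=2: 0+1260+40·3·21=3780; k=3: 2400+0+40·20·21=19200 → min 3780 | A_3..A_5: k=3: 0+11760+3·20·28=13440; k=4: 1260+0+3·21·28=3024 → min 3024 | A_4..A_6: k=4: 0+14700+20·21·25=25200; k=5: 11760+0+20·28·25=25760 → min 25200.
Length 4: A_1..A_4: k=1: 0+3780+40·40·21=37380; k=2: 4800+1260+40·3·21=8580; k=3: 7200+0+40·20·21=24000 → min 8580 | A_2..A_5: k=2: 0+3024+40·3·28=6384; k=3: 2400+11760+40·20·28=36560; k=4: 3780+0+40·21·28=27300 → min 6384 | A_3..A_6: k=3: 0+25200+3·20·25=26700; k=4: 1260+14700+3·21·25=17535; k=5: 3024+0+3·28·25=5124 → min 5124.
Length 5: A_1..A_5: k=1: 0+6384+40·40·28=51184; k=2: 4800+3024+40·3·28=11184; k=3: 7200+11760+40·20·28=41360; k=4: 8580+0+40·21·28=32100 → min 11184 | A_2..A_6: k=2: 0+5124+40·3·25=8124; k=3: 2400+25200+40·20·25=47600; k=4: 3780+14700+40·21·25=39480; k=5: 6384+0+40·28·25=34384 → min 8124.
Length 6: A_1..A_6: k=1: 0+8124+40·40·25=48124; k=2: 4800+5124+40·3·25=12924; k=3: 7200+25200+40·20·25=52400; k=4: 8580+14700+40·21·25=44280; k=5: 11184+0+40·28·25=39184 → min 12924.
Optimal order: ((A_1 × A_2) × (((A_3 × A_4) × A_5) × A_6)) with cost 12924.

12924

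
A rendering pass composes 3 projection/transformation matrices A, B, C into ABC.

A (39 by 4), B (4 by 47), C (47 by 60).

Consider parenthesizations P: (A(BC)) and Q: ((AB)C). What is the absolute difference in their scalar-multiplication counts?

Order P = (A(BC)): (BC): 4×47 by 47×60 → 4×60, cost 4·47·60 = 11280; (A(BC)): 39×4 by 4×60 → 39×60, cost 39·4·60 = 9360; cumulative 20640. Total 20640.
Order Q = ((AB)C): (AB): 39×4 by 4×47 → 39×47, cost 39·4·47 = 7332; ((AB)C): 39×47 by 47×60 → 39×60, cost 39·47·60 = 109980; cumulative 117312. Total 117312.
Difference: |20640 − 117312| = 96672.

96672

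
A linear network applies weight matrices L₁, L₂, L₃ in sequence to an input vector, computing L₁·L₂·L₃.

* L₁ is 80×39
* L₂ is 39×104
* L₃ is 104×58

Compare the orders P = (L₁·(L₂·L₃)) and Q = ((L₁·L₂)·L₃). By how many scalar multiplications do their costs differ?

Order P = (L₁·(L₂·L₃)): (L₂·L₃): 39×104 by 104×58 → 39×58, cost 39·104·58 = 235248; (L₁·(L₂·L₃)): 80×39 by 39×58 → 80×58, cost 80·39·58 = 180960; cumulative 416208. Total 416208.
Order Q = ((L₁·L₂)·L₃): (L₁·L₂): 80×39 by 39×104 → 80×104, cost 80·39·104 = 324480; ((L₁·L₂)·L₃): 80×104 by 104×58 → 80×58, cost 80·104·58 = 482560; cumulative 807040. Total 807040.
Difference: |416208 − 807040| = 390832.

390832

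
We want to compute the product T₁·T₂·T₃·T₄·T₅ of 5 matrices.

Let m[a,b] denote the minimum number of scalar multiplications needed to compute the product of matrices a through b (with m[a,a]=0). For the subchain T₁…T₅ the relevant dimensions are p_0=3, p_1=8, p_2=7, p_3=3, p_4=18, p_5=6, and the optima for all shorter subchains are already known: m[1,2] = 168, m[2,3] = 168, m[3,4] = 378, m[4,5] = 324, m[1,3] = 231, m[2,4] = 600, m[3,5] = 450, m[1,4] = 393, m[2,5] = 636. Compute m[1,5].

m[1,5] = min over k∈[1,4] of m[1,k]+m[k+1,5]+p_{0}·p_k·p_{5}.
k=1: 0 + 636 + 3·8·6 = 780; k=2: 168 + 450 + 3·7·6 = 744; k=3: 231 + 324 + 3·3·6 = 609; k=4: 393 + 0 + 3·18·6 = 717.
Minimum: 609 at k=3.

609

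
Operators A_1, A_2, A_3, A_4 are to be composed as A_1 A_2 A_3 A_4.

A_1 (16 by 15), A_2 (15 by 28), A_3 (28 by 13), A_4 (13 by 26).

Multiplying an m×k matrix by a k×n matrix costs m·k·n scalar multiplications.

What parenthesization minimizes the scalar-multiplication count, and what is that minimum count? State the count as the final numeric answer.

13988

Adjacent pairs: A_1A_2 = 16·15·28 = 6720; A_2A_3 = 15·28·13 = 5460; A_3A_4 = 28·13·26 = 9464.
Length 3: A_1..A_3: k=1: 0+5460+16·15·13=8580; k=2: 6720+0+16·28·13=12544 → min 8580 | A_2..A_4: k=2: 0+9464+15·28·26=20384; k=3: 5460+0+15·13·26=10530 → min 10530.
Length 4: A_1..A_4: k=1: 0+10530+16·15·26=16770; k=2: 6720+9464+16·28·26=27832; k=3: 8580+0+16·13·26=13988 → min 13988.
Optimal parenthesization: ((A_1 (A_2 A_3)) A_4) with cost 13988.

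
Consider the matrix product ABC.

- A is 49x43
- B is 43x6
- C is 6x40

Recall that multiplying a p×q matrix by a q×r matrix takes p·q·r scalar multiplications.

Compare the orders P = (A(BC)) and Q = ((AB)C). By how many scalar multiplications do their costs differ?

Order P = (A(BC)): (BC): 43×6 by 6×40 → 43×40, cost 43·6·40 = 10320; (A(BC)): 49×43 by 43×40 → 49×40, cost 49·43·40 = 84280; cumulative 94600. Total 94600.
Order Q = ((AB)C): (AB): 49×43 by 43×6 → 49×6, cost 49·43·6 = 12642; ((AB)C): 49×6 by 6×40 → 49×40, cost 49·6·40 = 11760; cumulative 24402. Total 24402.
Difference: |94600 − 24402| = 70198.

70198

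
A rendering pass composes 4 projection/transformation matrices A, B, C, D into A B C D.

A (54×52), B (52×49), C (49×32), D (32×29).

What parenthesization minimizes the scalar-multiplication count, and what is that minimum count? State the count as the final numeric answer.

200796

Adjacent pairs: AB = 54·52·49 = 137592; BC = 52·49·32 = 81536; CD = 49·32·29 = 45472.
Length 3: A..C: k=1: 0+81536+54·52·32=171392; k=2: 137592+0+54·49·32=222264 → min 171392 | B..D: k=2: 0+45472+52·49·29=119364; k=3: 81536+0+52·32·29=129792 → min 119364.
Length 4: A..D: k=1: 0+119364+54·52·29=200796; k=2: 137592+45472+54·49·29=259798; k=3: 171392+0+54·32·29=221504 → min 200796.
Optimal parenthesization: (A (B (C D))) with cost 200796.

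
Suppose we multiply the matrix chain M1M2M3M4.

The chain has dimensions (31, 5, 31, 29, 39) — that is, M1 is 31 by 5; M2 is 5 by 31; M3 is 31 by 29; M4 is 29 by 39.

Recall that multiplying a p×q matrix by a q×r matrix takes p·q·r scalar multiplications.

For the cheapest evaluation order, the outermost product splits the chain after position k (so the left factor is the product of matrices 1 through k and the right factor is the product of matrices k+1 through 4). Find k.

1

Adjacent pairs: M1M2 = 31·5·31 = 4805; M2M3 = 5·31·29 = 4495; M3M4 = 31·29·39 = 35061.
Length 3: M1..M3: k=1: 0+4495+31·5·29=8990; k=2: 4805+0+31·31·29=32674 → min 8990 | M2..M4: k=2: 0+35061+5·31·39=41106; k=3: 4495+0+5·29·39=10150 → min 10150.
Top-level splits: k=1: (M1..M1)·(M2..M4) → 0+10150+31·5·39 = 16195; k=2: (M1..M2)·(M3..M4) → 4805+35061+31·31·39 = 77345; k=3: (M1..M3)·(M4..M4) → 8990+0+31·29·39 = 44051.
Best split is after M1, i.e. k = 1.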